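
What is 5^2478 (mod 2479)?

5^1 ≡ 5 (mod 2479)
5^2 ≡ 5^2 = 25 ≡ 25 (mod 2479)
5^4 ≡ 25^2 = 625 ≡ 625 (mod 2479)
5^8 ≡ 625^2 = 390625 ≡ 1422 (mod 2479)
5^16 ≡ 1422^2 = 2022084 ≡ 1699 (mod 2479)
5^32 ≡ 1699^2 = 2886601 ≡ 1045 (mod 2479)
5^64 ≡ 1045^2 = 1092025 ≡ 1265 (mod 2479)
5^128 ≡ 1265^2 = 1600225 ≡ 1270 (mod 2479)
5^256 ≡ 1270^2 = 1612900 ≡ 1550 (mod 2479)
5^512 ≡ 1550^2 = 2402500 ≡ 349 (mod 2479)
5^1024 ≡ 349^2 = 121801 ≡ 330 (mod 2479)
5^2048 ≡ 330^2 = 108900 ≡ 2303 (mod 2479)
2478 = 2048 + 256 + 128 + 32 + 8 + 4 + 2 in binary powers of 2.
So 5^2478 ≡ 2303 · 1550 · 1270 · 1045 · 1422 · 625 · 25 ≡ 545 (mod 2479).
Since 545 ≠ 1, base 5 is a Fermat witness: 2479 is composite.

545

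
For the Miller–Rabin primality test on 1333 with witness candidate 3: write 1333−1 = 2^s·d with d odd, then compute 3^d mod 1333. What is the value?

1333 − 1 = 1332 = 2^2 · 333, so d = 333.
3^1 ≡ 3 (mod 1333)
3^2 ≡ 3^2 = 9 ≡ 9 (mod 1333)
3^4 ≡ 9^2 = 81 ≡ 81 (mod 1333)
3^8 ≡ 81^2 = 6561 ≡ 1229 (mod 1333)
3^16 ≡ 1229^2 = 1510441 ≡ 152 (mod 1333)
3^32 ≡ 152^2 = 23104 ≡ 443 (mod 1333)
3^64 ≡ 443^2 = 196249 ≡ 298 (mod 1333)
3^128 ≡ 298^2 = 88804 ≡ 826 (mod 1333)
3^256 ≡ 826^2 = 682276 ≡ 1113 (mod 1333)
333 = 256 + 64 + 8 + 4 + 1 in binary powers of 2.
So 3^333 ≡ 1113 · 298 · 1229 · 81 · 3 ≡ 1298 (mod 1333).
Squaring chain: 1298 → 1225; never reaches −1, so base 3 is a Miller–Rabin witness that 1333 is composite.

1298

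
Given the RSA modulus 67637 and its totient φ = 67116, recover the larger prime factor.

φ(n) = (p−1)(q−1) = n − (p+q) + 1, so p + q = 67637 − 67116 + 1 = 522.
p and q are the roots of t² − 522t + 67637 = 0.
Discriminant: 522² − 4·67637 = 272484 − 270548 = 1936; √1936 = 44.
q = (522 − 44)/2 = 239, p = (522 + 44)/2 = 283.
Check: 239 · 283 = 67637.

283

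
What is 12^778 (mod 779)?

121

12^1 ≡ 12 (mod 779)
12^2 ≡ 12^2 = 144 ≡ 144 (mod 779)
12^4 ≡ 144^2 = 20736 ≡ 482 (mod 779)
12^8 ≡ 482^2 = 232324 ≡ 182 (mod 779)
12^16 ≡ 182^2 = 33124 ≡ 406 (mod 779)
12^32 ≡ 406^2 = 164836 ≡ 467 (mod 779)
12^64 ≡ 467^2 = 218089 ≡ 748 (mod 779)
12^128 ≡ 748^2 = 559504 ≡ 182 (mod 779)
12^256 ≡ 182^2 = 33124 ≡ 406 (mod 779)
12^512 ≡ 406^2 = 164836 ≡ 467 (mod 779)
778 = 512 + 256 + 8 + 2 in binary powers of 2.
So 12^778 ≡ 467 · 406 · 182 · 144 ≡ 121 (mod 779).
Since 121 ≠ 1, base 12 is a Fermat witness: 779 is composite.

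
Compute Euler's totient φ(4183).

Factor: 4183 = 47 · 89.
φ(4183) = (47−1) · (89−1) = 46 · 88 = 4048.

4048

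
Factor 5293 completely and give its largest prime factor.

79

5293 = 67 · 79
79 is prime.
So 5293 = 67 · 79; the largest prime factor is 79.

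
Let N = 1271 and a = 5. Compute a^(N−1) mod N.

5^1 ≡ 5 (mod 1271)
5^2 ≡ 5^2 = 25 ≡ 25 (mod 1271)
5^4 ≡ 25^2 = 625 ≡ 625 (mod 1271)
5^8 ≡ 625^2 = 390625 ≡ 428 (mod 1271)
5^16 ≡ 428^2 = 183184 ≡ 160 (mod 1271)
5^32 ≡ 160^2 = 25600 ≡ 180 (mod 1271)
5^64 ≡ 180^2 = 32400 ≡ 625 (mod 1271)
5^128 ≡ 625^2 = 390625 ≡ 428 (mod 1271)
5^256 ≡ 428^2 = 183184 ≡ 160 (mod 1271)
5^512 ≡ 160^2 = 25600 ≡ 180 (mod 1271)
5^1024 ≡ 180^2 = 32400 ≡ 625 (mod 1271)
1270 = 1024 + 128 + 64 + 32 + 16 + 4 + 2 in binary powers of 2.
So 5^1270 ≡ 625 · 428 · 625 · 180 · 160 · 625 · 25 ≡ 532 (mod 1271).
Since 532 ≠ 1, base 5 is a Fermat witness: 1271 is composite.

532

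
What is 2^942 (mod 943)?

2^1 ≡ 2 (mod 943)
2^2 ≡ 2^2 = 4 ≡ 4 (mod 943)
2^4 ≡ 4^2 = 16 ≡ 16 (mod 943)
2^8 ≡ 16^2 = 256 ≡ 256 (mod 943)
2^16 ≡ 256^2 = 65536 ≡ 469 (mod 943)
2^32 ≡ 469^2 = 219961 ≡ 242 (mod 943)
2^64 ≡ 242^2 = 58564 ≡ 98 (mod 943)
2^128 ≡ 98^2 = 9604 ≡ 174 (mod 943)
2^256 ≡ 174^2 = 30276 ≡ 100 (mod 943)
2^512 ≡ 100^2 = 10000 ≡ 570 (mod 943)
942 = 512 + 256 + 128 + 32 + 8 + 4 + 2 in binary powers of 2.
So 2^942 ≡ 570 · 100 · 174 · 242 · 256 · 16 · 4 ≡ 496 (mod 943).
Since 496 ≠ 1, base 2 is a Fermat witness: 943 is composite.

496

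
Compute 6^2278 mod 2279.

49

6^1 ≡ 6 (mod 2279)
6^2 ≡ 6^2 = 36 ≡ 36 (mod 2279)
6^4 ≡ 36^2 = 1296 ≡ 1296 (mod 2279)
6^8 ≡ 1296^2 = 1679616 ≡ 2272 (mod 2279)
6^16 ≡ 2272^2 = 5161984 ≡ 49 (mod 2279)
6^32 ≡ 49^2 = 2401 ≡ 122 (mod 2279)
6^64 ≡ 122^2 = 14884 ≡ 1210 (mod 2279)
6^128 ≡ 1210^2 = 1464100 ≡ 982 (mod 2279)
6^256 ≡ 982^2 = 964324 ≡ 307 (mod 2279)
6^512 ≡ 307^2 = 94249 ≡ 810 (mod 2279)
6^1024 ≡ 810^2 = 656100 ≡ 2027 (mod 2279)
6^2048 ≡ 2027^2 = 4108729 ≡ 1971 (mod 2279)
2278 = 2048 + 128 + 64 + 32 + 4 + 2 in binary powers of 2.
So 6^2278 ≡ 1971 · 982 · 1210 · 122 · 1296 · 36 ≡ 49 (mod 2279).
Since 49 ≠ 1, base 6 is a Fermat witness: 2279 is composite.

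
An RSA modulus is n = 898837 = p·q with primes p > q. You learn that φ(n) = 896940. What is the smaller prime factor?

907

φ(n) = (p−1)(q−1) = n − (p+q) + 1, so p + q = 898837 − 896940 + 1 = 1898.
p and q are the roots of t² − 1898t + 898837 = 0.
Discriminant: 1898² − 4·898837 = 3602404 − 3595348 = 7056; √7056 = 84.
q = (1898 − 84)/2 = 907, p = (1898 + 84)/2 = 991.
Check: 907 · 991 = 898837.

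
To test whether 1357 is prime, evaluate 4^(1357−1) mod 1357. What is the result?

4^1 ≡ 4 (mod 1357)
4^2 ≡ 4^2 = 16 ≡ 16 (mod 1357)
4^4 ≡ 16^2 = 256 ≡ 256 (mod 1357)
4^8 ≡ 256^2 = 65536 ≡ 400 (mod 1357)
4^16 ≡ 400^2 = 160000 ≡ 1231 (mod 1357)
4^32 ≡ 1231^2 = 1515361 ≡ 949 (mod 1357)
4^64 ≡ 949^2 = 900601 ≡ 910 (mod 1357)
4^128 ≡ 910^2 = 828100 ≡ 330 (mod 1357)
4^256 ≡ 330^2 = 108900 ≡ 340 (mod 1357)
4^512 ≡ 340^2 = 115600 ≡ 255 (mod 1357)
4^1024 ≡ 255^2 = 65025 ≡ 1246 (mod 1357)
1356 = 1024 + 256 + 64 + 8 + 4 in binary powers of 2.
So 4^1356 ≡ 1246 · 340 · 910 · 400 · 256 ≡ 685 (mod 1357).
Since 685 ≠ 1, base 4 is a Fermat witness: 1357 is composite.

685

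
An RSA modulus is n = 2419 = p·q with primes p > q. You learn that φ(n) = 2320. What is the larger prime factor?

59

φ(n) = (p−1)(q−1) = n − (p+q) + 1, so p + q = 2419 − 2320 + 1 = 100.
p and q are the roots of t² − 100t + 2419 = 0.
Discriminant: 100² − 4·2419 = 10000 − 9676 = 324; √324 = 18.
q = (100 − 18)/2 = 41, p = (100 + 18)/2 = 59.
Check: 41 · 59 = 2419.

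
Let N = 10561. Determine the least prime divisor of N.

59

10561 is odd.
Digit sum 13, not divisible by 3.
Ends in 1: not divisible by 5.
7: 10561 = 7·1508 + 5
11: 10561 = 11·960 + 1
13: 10561 = 13·812 + 5
17: 10561 = 17·621 + 4
19: 10561 = 19·555 + 16
23: 10561 = 23·459 + 4
29: 10561 = 29·364 + 5
31: 10561 = 31·340 + 21
37: 10561 = 37·285 + 16
41: 10561 = 41·257 + 24
43: 10561 = 43·245 + 26
47: 10561 = 47·224 + 33
53: 10561 = 53·199 + 14
59: 10561 = 59·179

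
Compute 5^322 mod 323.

5^1 ≡ 5 (mod 323)
5^2 ≡ 5^2 = 25 ≡ 25 (mod 323)
5^4 ≡ 25^2 = 625 ≡ 302 (mod 323)
5^8 ≡ 302^2 = 91204 ≡ 118 (mod 323)
5^16 ≡ 118^2 = 13924 ≡ 35 (mod 323)
5^32 ≡ 35^2 = 1225 ≡ 256 (mod 323)
5^64 ≡ 256^2 = 65536 ≡ 290 (mod 323)
5^128 ≡ 290^2 = 84100 ≡ 120 (mod 323)
5^256 ≡ 120^2 = 14400 ≡ 188 (mod 323)
322 = 256 + 64 + 2 in binary powers of 2.
So 5^322 ≡ 188 · 290 · 25 ≡ 263 (mod 323).
Since 263 ≠ 1, base 5 is a Fermat witness: 323 is composite.

263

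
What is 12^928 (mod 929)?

12^1 ≡ 12 (mod 929)
12^2 ≡ 12^2 = 144 ≡ 144 (mod 929)
12^4 ≡ 144^2 = 20736 ≡ 298 (mod 929)
12^8 ≡ 298^2 = 88804 ≡ 549 (mod 929)
12^16 ≡ 549^2 = 301401 ≡ 405 (mod 929)
12^32 ≡ 405^2 = 164025 ≡ 521 (mod 929)
12^64 ≡ 521^2 = 271441 ≡ 173 (mod 929)
12^128 ≡ 173^2 = 29929 ≡ 201 (mod 929)
12^256 ≡ 201^2 = 40401 ≡ 454 (mod 929)
12^512 ≡ 454^2 = 206116 ≡ 807 (mod 929)
928 = 512 + 256 + 128 + 32 in binary powers of 2.
So 12^928 ≡ 807 · 454 · 201 · 521 ≡ 1 (mod 929).
Since the result is 1, base 12 gives no evidence that 929 is composite.

1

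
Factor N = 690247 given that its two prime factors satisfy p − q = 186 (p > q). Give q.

743

Since p = q + 186, we have 690247 = q(q + 186), so q² + 186q − 690247 = 0.
Discriminant: 186² + 4·690247 = 34596 + 2760988 = 2795584; √2795584 = 1672.
q = (−186 + 1672)/2 = 743, and p = q + 186 = 929.
Check: 743 · 929 = 690247.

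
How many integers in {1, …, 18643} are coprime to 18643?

18360

Factor: 18643 = 103 · 181.
φ(18643) = (103−1) · (181−1) = 102 · 180 = 18360.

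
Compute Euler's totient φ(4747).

Factor: 4747 = 47 · 101.
φ(4747) = (47−1) · (101−1) = 46 · 100 = 4600.

4600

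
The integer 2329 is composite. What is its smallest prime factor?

2329 is odd.
Digit sum 16, not divisible by 3.
Ends in 9: not divisible by 5.
7: 2329 = 7·332 + 5
11: 2329 = 11·211 + 8
13: 2329 = 13·179 + 2
17: 2329 = 17·137

17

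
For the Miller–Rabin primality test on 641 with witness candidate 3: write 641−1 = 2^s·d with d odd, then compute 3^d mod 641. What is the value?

243

641 − 1 = 640 = 2^7 · 5, so d = 5.
3^1 ≡ 3 (mod 641)
3^2 ≡ 3^2 = 9 ≡ 9 (mod 641)
3^4 ≡ 9^2 = 81 ≡ 81 (mod 641)
5 = 4 + 1 in binary powers of 2.
So 3^5 ≡ 81 · 3 ≡ 243 (mod 641).
Squaring chain: 243 → 77 → 160 → 601 → 318 → 487 → 640; reaches −1, so base 3 does not prove 641 composite.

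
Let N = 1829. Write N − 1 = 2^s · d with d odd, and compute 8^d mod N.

157

1829 − 1 = 1828 = 2^2 · 457, so d = 457.
8^1 ≡ 8 (mod 1829)
8^2 ≡ 8^2 = 64 ≡ 64 (mod 1829)
8^4 ≡ 64^2 = 4096 ≡ 438 (mod 1829)
8^8 ≡ 438^2 = 191844 ≡ 1628 (mod 1829)
8^16 ≡ 1628^2 = 2650384 ≡ 163 (mod 1829)
8^32 ≡ 163^2 = 26569 ≡ 963 (mod 1829)
8^64 ≡ 963^2 = 927369 ≡ 66 (mod 1829)
8^128 ≡ 66^2 = 4356 ≡ 698 (mod 1829)
8^256 ≡ 698^2 = 487204 ≡ 690 (mod 1829)
457 = 256 + 128 + 64 + 8 + 1 in binary powers of 2.
So 8^457 ≡ 690 · 698 · 66 · 1628 · 8 ≡ 157 (mod 1829).
Squaring chain: 157 → 872; never reaches −1, so base 8 is a Miller–Rabin witness that 1829 is composite.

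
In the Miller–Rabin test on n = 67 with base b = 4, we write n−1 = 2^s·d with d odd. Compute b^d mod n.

1

67 − 1 = 66 = 2^1 · 33, so d = 33.
4^1 ≡ 4 (mod 67)
4^2 ≡ 4^2 = 16 ≡ 16 (mod 67)
4^4 ≡ 16^2 = 256 ≡ 55 (mod 67)
4^8 ≡ 55^2 = 3025 ≡ 10 (mod 67)
4^16 ≡ 10^2 = 100 ≡ 33 (mod 67)
4^32 ≡ 33^2 = 1089 ≡ 17 (mod 67)
33 = 32 + 1 in binary powers of 2.
So 4^33 ≡ 17 · 4 ≡ 1 (mod 67).
Since 4^d ≡ 1 (mod 67), base 4 does not prove 67 composite.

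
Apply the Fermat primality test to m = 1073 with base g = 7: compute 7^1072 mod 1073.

7

7^1 ≡ 7 (mod 1073)
7^2 ≡ 7^2 = 49 ≡ 49 (mod 1073)
7^4 ≡ 49^2 = 2401 ≡ 255 (mod 1073)
7^8 ≡ 255^2 = 65025 ≡ 645 (mod 1073)
7^16 ≡ 645^2 = 416025 ≡ 774 (mod 1073)
7^32 ≡ 774^2 = 599076 ≡ 342 (mod 1073)
7^64 ≡ 342^2 = 116964 ≡ 7 (mod 1073)
7^128 ≡ 7^2 = 49 ≡ 49 (mod 1073)
7^256 ≡ 49^2 = 2401 ≡ 255 (mod 1073)
7^512 ≡ 255^2 = 65025 ≡ 645 (mod 1073)
7^1024 ≡ 645^2 = 416025 ≡ 774 (mod 1073)
1072 = 1024 + 32 + 16 in binary powers of 2.
So 7^1072 ≡ 774 · 342 · 774 ≡ 7 (mod 1073).
Since 7 ≠ 1, base 7 is a Fermat witness: 1073 is composite.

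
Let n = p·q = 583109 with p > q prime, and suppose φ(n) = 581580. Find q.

719

φ(n) = (p−1)(q−1) = n − (p+q) + 1, so p + q = 583109 − 581580 + 1 = 1530.
p and q are the roots of t² − 1530t + 583109 = 0.
Discriminant: 1530² − 4·583109 = 2340900 − 2332436 = 8464; √8464 = 92.
q = (1530 − 92)/2 = 719, p = (1530 + 92)/2 = 811.
Check: 719 · 811 = 583109.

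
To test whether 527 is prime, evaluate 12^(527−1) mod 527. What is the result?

12^1 ≡ 12 (mod 527)
12^2 ≡ 12^2 = 144 ≡ 144 (mod 527)
12^4 ≡ 144^2 = 20736 ≡ 183 (mod 527)
12^8 ≡ 183^2 = 33489 ≡ 288 (mod 527)
12^16 ≡ 288^2 = 82944 ≡ 205 (mod 527)
12^32 ≡ 205^2 = 42025 ≡ 392 (mod 527)
12^64 ≡ 392^2 = 153664 ≡ 307 (mod 527)
12^128 ≡ 307^2 = 94249 ≡ 443 (mod 527)
12^256 ≡ 443^2 = 196249 ≡ 205 (mod 527)
12^512 ≡ 205^2 = 42025 ≡ 392 (mod 527)
526 = 512 + 8 + 4 + 2 in binary powers of 2.
So 12^526 ≡ 392 · 288 · 183 · 144 ≡ 236 (mod 527).
Since 236 ≠ 1, base 12 is a Fermat witness: 527 is composite.

236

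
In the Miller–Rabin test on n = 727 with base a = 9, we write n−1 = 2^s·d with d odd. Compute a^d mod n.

1

727 − 1 = 726 = 2^1 · 363, so d = 363.
9^1 ≡ 9 (mod 727)
9^2 ≡ 9^2 = 81 ≡ 81 (mod 727)
9^4 ≡ 81^2 = 6561 ≡ 18 (mod 727)
9^8 ≡ 18^2 = 324 ≡ 324 (mod 727)
9^16 ≡ 324^2 = 104976 ≡ 288 (mod 727)
9^32 ≡ 288^2 = 82944 ≡ 66 (mod 727)
9^64 ≡ 66^2 = 4356 ≡ 721 (mod 727)
9^128 ≡ 721^2 = 519841 ≡ 36 (mod 727)
9^256 ≡ 36^2 = 1296 ≡ 569 (mod 727)
363 = 256 + 64 + 32 + 8 + 2 + 1 in binary powers of 2.
So 9^363 ≡ 569 · 721 · 66 · 324 · 81 · 9 ≡ 1 (mod 727).
Since 9^d ≡ 1 (mod 727), base 9 does not prove 727 composite.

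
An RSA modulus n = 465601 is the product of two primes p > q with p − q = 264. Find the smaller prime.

563

Since p = q + 264, we have 465601 = q(q + 264), so q² + 264q − 465601 = 0.
Discriminant: 264² + 4·465601 = 69696 + 1862404 = 1932100; √1932100 = 1390.
q = (−264 + 1390)/2 = 563, and p = q + 264 = 827.
Check: 563 · 827 = 465601.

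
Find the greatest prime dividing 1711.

59

1711 = 29 · 59
59 is prime.
So 1711 = 29 · 59; the largest prime factor is 59.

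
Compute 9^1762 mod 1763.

9^1 ≡ 9 (mod 1763)
9^2 ≡ 9^2 = 81 ≡ 81 (mod 1763)
9^4 ≡ 81^2 = 6561 ≡ 1272 (mod 1763)
9^8 ≡ 1272^2 = 1617984 ≡ 1313 (mod 1763)
9^16 ≡ 1313^2 = 1723969 ≡ 1518 (mod 1763)
9^32 ≡ 1518^2 = 2304324 ≡ 83 (mod 1763)
9^64 ≡ 83^2 = 6889 ≡ 1600 (mod 1763)
9^128 ≡ 1600^2 = 2560000 ≡ 124 (mod 1763)
9^256 ≡ 124^2 = 15376 ≡ 1272 (mod 1763)
9^512 ≡ 1272^2 = 1617984 ≡ 1313 (mod 1763)
9^1024 ≡ 1313^2 = 1723969 ≡ 1518 (mod 1763)
1762 = 1024 + 512 + 128 + 64 + 32 + 2 in binary powers of 2.
So 9^1762 ≡ 1518 · 1313 · 124 · 1600 · 83 · 81 ≡ 1393 (mod 1763).
Since 1393 ≠ 1, base 9 is a Fermat witness: 1763 is composite.

1393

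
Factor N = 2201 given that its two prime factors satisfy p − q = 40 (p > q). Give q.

31

Since p = q + 40, we have 2201 = q(q + 40), so q² + 40q − 2201 = 0.
Discriminant: 40² + 4·2201 = 1600 + 8804 = 10404; √10404 = 102.
q = (−40 + 102)/2 = 31, and p = q + 40 = 71.
Check: 31 · 71 = 2201.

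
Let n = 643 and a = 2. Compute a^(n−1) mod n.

1

2^1 ≡ 2 (mod 643)
2^2 ≡ 2^2 = 4 ≡ 4 (mod 643)
2^4 ≡ 4^2 = 16 ≡ 16 (mod 643)
2^8 ≡ 16^2 = 256 ≡ 256 (mod 643)
2^16 ≡ 256^2 = 65536 ≡ 593 (mod 643)
2^32 ≡ 593^2 = 351649 ≡ 571 (mod 643)
2^64 ≡ 571^2 = 326041 ≡ 40 (mod 643)
2^128 ≡ 40^2 = 1600 ≡ 314 (mod 643)
2^256 ≡ 314^2 = 98596 ≡ 217 (mod 643)
2^512 ≡ 217^2 = 47089 ≡ 150 (mod 643)
642 = 512 + 128 + 2 in binary powers of 2.
So 2^642 ≡ 150 · 314 · 4 ≡ 1 (mod 643).
Since the result is 1, base 2 gives no evidence that 643 is composite.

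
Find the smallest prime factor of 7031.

79

7031 is odd.
Digit sum 11, not divisible by 3.
Ends in 1: not divisible by 5.
7: 7031 = 7·1004 + 3
11: 7031 = 11·639 + 2
13: 7031 = 13·540 + 11
17: 7031 = 17·413 + 10
19: 7031 = 19·370 + 1
23: 7031 = 23·305 + 16
29: 7031 = 29·242 + 13
31: 7031 = 31·226 + 25
37: 7031 = 37·190 + 1
41: 7031 = 41·171 + 20
43: 7031 = 43·163 + 22
47: 7031 = 47·149 + 28
53: 7031 = 53·132 + 35
59: 7031 = 59·119 + 10
61: 7031 = 61·115 + 16
67: 7031 = 67·104 + 63
71: 7031 = 71·99 + 2
73: 7031 = 73·96 + 23
79: 7031 = 79·89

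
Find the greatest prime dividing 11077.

11077 = 11 · 1007
1007 = 19 · 53
53 is prime.
So 11077 = 11 · 19 · 53; the largest prime factor is 53.

53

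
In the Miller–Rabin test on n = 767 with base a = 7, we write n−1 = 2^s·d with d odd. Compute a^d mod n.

767 − 1 = 766 = 2^1 · 383, so d = 383.
7^1 ≡ 7 (mod 767)
7^2 ≡ 7^2 = 49 ≡ 49 (mod 767)
7^4 ≡ 49^2 = 2401 ≡ 100 (mod 767)
7^8 ≡ 100^2 = 10000 ≡ 29 (mod 767)
7^16 ≡ 29^2 = 841 ≡ 74 (mod 767)
7^32 ≡ 74^2 = 5476 ≡ 107 (mod 767)
7^64 ≡ 107^2 = 11449 ≡ 711 (mod 767)
7^128 ≡ 711^2 = 505521 ≡ 68 (mod 767)
7^256 ≡ 68^2 = 4624 ≡ 22 (mod 767)
383 = 256 + 64 + 32 + 16 + 8 + 4 + 2 + 1 in binary powers of 2.
So 7^383 ≡ 22 · 711 · 107 · 74 · 29 · 100 · 49 · 7 ≡ 652 (mod 767).
Squaring chain: 652; never reaches −1, so base 7 is a Miller–Rabin witness that 767 is composite.

652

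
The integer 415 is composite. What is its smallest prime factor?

415 is odd.
Digit sum 10, not divisible by 3.
Ends in 5: divisible by 5.

5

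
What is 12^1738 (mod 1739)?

382

12^1 ≡ 12 (mod 1739)
12^2 ≡ 12^2 = 144 ≡ 144 (mod 1739)
12^4 ≡ 144^2 = 20736 ≡ 1607 (mod 1739)
12^8 ≡ 1607^2 = 2582449 ≡ 34 (mod 1739)
12^16 ≡ 34^2 = 1156 ≡ 1156 (mod 1739)
12^32 ≡ 1156^2 = 1336336 ≡ 784 (mod 1739)
12^64 ≡ 784^2 = 614656 ≡ 789 (mod 1739)
12^128 ≡ 789^2 = 622521 ≡ 1698 (mod 1739)
12^256 ≡ 1698^2 = 2883204 ≡ 1681 (mod 1739)
12^512 ≡ 1681^2 = 2825761 ≡ 1625 (mod 1739)
12^1024 ≡ 1625^2 = 2640625 ≡ 823 (mod 1739)
1738 = 1024 + 512 + 128 + 64 + 8 + 2 in binary powers of 2.
So 12^1738 ≡ 823 · 1625 · 1698 · 789 · 34 · 144 ≡ 382 (mod 1739).
Since 382 ≠ 1, base 12 is a Fermat witness: 1739 is composite.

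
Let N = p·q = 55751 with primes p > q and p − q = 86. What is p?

Since p = q + 86, we have 55751 = q(q + 86), so q² + 86q − 55751 = 0.
Discriminant: 86² + 4·55751 = 7396 + 223004 = 230400; √230400 = 480.
q = (−86 + 480)/2 = 197, and p = q + 86 = 283.
Check: 197 · 283 = 55751.

283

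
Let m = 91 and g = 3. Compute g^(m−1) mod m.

3^1 ≡ 3 (mod 91)
3^2 ≡ 3^2 = 9 ≡ 9 (mod 91)
3^4 ≡ 9^2 = 81 ≡ 81 (mod 91)
3^8 ≡ 81^2 = 6561 ≡ 9 (mod 91)
3^16 ≡ 9^2 = 81 ≡ 81 (mod 91)
3^32 ≡ 81^2 = 6561 ≡ 9 (mod 91)
3^64 ≡ 9^2 = 81 ≡ 81 (mod 91)
90 = 64 + 16 + 8 + 2 in binary powers of 2.
So 3^90 ≡ 81 · 81 · 9 · 9 ≡ 1 (mod 91).
Since the result is 1, base 3 gives no evidence that 91 is composite.

1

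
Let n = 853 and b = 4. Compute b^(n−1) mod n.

1

4^1 ≡ 4 (mod 853)
4^2 ≡ 4^2 = 16 ≡ 16 (mod 853)
4^4 ≡ 16^2 = 256 ≡ 256 (mod 853)
4^8 ≡ 256^2 = 65536 ≡ 708 (mod 853)
4^16 ≡ 708^2 = 501264 ≡ 553 (mod 853)
4^32 ≡ 553^2 = 305809 ≡ 435 (mod 853)
4^64 ≡ 435^2 = 189225 ≡ 712 (mod 853)
4^128 ≡ 712^2 = 506944 ≡ 262 (mod 853)
4^256 ≡ 262^2 = 68644 ≡ 404 (mod 853)
4^512 ≡ 404^2 = 163216 ≡ 293 (mod 853)
852 = 512 + 256 + 64 + 16 + 4 in binary powers of 2.
So 4^852 ≡ 293 · 404 · 712 · 553 · 256 ≡ 1 (mod 853).
Since the result is 1, base 4 gives no evidence that 853 is composite.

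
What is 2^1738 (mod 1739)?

1283

2^1 ≡ 2 (mod 1739)
2^2 ≡ 2^2 = 4 ≡ 4 (mod 1739)
2^4 ≡ 4^2 = 16 ≡ 16 (mod 1739)
2^8 ≡ 16^2 = 256 ≡ 256 (mod 1739)
2^16 ≡ 256^2 = 65536 ≡ 1193 (mod 1739)
2^32 ≡ 1193^2 = 1423249 ≡ 747 (mod 1739)
2^64 ≡ 747^2 = 558009 ≡ 1529 (mod 1739)
2^128 ≡ 1529^2 = 2337841 ≡ 625 (mod 1739)
2^256 ≡ 625^2 = 390625 ≡ 1089 (mod 1739)
2^512 ≡ 1089^2 = 1185921 ≡ 1662 (mod 1739)
2^1024 ≡ 1662^2 = 2762244 ≡ 712 (mod 1739)
1738 = 1024 + 512 + 128 + 64 + 8 + 2 in binary powers of 2.
So 2^1738 ≡ 712 · 1662 · 625 · 1529 · 256 · 4 ≡ 1283 (mod 1739).
Since 1283 ≠ 1, base 2 is a Fermat witness: 1739 is composite.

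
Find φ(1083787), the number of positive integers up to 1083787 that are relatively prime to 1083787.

Factor: 1083787 = 61 · 109 · 163.
φ(1083787) = (61−1) · (109−1) · (163−1) = 60 · 108 · 162 = 1049760.

1049760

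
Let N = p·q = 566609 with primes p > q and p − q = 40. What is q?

Since p = q + 40, we have 566609 = q(q + 40), so q² + 40q − 566609 = 0.
Discriminant: 40² + 4·566609 = 1600 + 2266436 = 2268036; √2268036 = 1506.
q = (−40 + 1506)/2 = 733, and p = q + 40 = 773.
Check: 733 · 773 = 566609.

733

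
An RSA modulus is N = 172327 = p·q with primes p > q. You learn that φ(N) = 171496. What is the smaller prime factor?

φ(n) = (p−1)(q−1) = n − (p+q) + 1, so p + q = 172327 − 171496 + 1 = 832.
p and q are the roots of t² − 832t + 172327 = 0.
Discriminant: 832² − 4·172327 = 692224 − 689308 = 2916; √2916 = 54.
q = (832 − 54)/2 = 389, p = (832 + 54)/2 = 443.
Check: 389 · 443 = 172327.

389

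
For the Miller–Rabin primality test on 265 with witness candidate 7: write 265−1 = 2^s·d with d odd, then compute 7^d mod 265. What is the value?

82

265 − 1 = 264 = 2^3 · 33, so d = 33.
7^1 ≡ 7 (mod 265)
7^2 ≡ 7^2 = 49 ≡ 49 (mod 265)
7^4 ≡ 49^2 = 2401 ≡ 16 (mod 265)
7^8 ≡ 16^2 = 256 ≡ 256 (mod 265)
7^16 ≡ 256^2 = 65536 ≡ 81 (mod 265)
7^32 ≡ 81^2 = 6561 ≡ 201 (mod 265)
33 = 32 + 1 in binary powers of 2.
So 7^33 ≡ 201 · 7 ≡ 82 (mod 265).
Squaring chain: 82 → 99 → 261; never reaches −1, so base 7 is a Miller–Rabin witness that 265 is composite.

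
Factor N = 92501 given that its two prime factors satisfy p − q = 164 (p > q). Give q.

233

Since p = q + 164, we have 92501 = q(q + 164), so q² + 164q − 92501 = 0.
Discriminant: 164² + 4·92501 = 26896 + 370004 = 396900; √396900 = 630.
q = (−164 + 630)/2 = 233, and p = q + 164 = 397.
Check: 233 · 397 = 92501.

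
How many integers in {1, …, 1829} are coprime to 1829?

Factor: 1829 = 31 · 59.
φ(1829) = (31−1) · (59−1) = 30 · 58 = 1740.

1740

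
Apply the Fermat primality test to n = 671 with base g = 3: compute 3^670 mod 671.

3^1 ≡ 3 (mod 671)
3^2 ≡ 3^2 = 9 ≡ 9 (mod 671)
3^4 ≡ 9^2 = 81 ≡ 81 (mod 671)
3^8 ≡ 81^2 = 6561 ≡ 522 (mod 671)
3^16 ≡ 522^2 = 272484 ≡ 58 (mod 671)
3^32 ≡ 58^2 = 3364 ≡ 9 (mod 671)
3^64 ≡ 9^2 = 81 ≡ 81 (mod 671)
3^128 ≡ 81^2 = 6561 ≡ 522 (mod 671)
3^256 ≡ 522^2 = 272484 ≡ 58 (mod 671)
3^512 ≡ 58^2 = 3364 ≡ 9 (mod 671)
670 = 512 + 128 + 16 + 8 + 4 + 2 in binary powers of 2.
So 3^670 ≡ 9 · 522 · 58 · 522 · 81 · 9 ≡ 1 (mod 671).
Since the result is 1, base 3 gives no evidence that 671 is composite.

1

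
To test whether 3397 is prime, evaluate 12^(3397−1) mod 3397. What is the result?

1116

12^1 ≡ 12 (mod 3397)
12^2 ≡ 12^2 = 144 ≡ 144 (mod 3397)
12^4 ≡ 144^2 = 20736 ≡ 354 (mod 3397)
12^8 ≡ 354^2 = 125316 ≡ 3024 (mod 3397)
12^16 ≡ 3024^2 = 9144576 ≡ 3249 (mod 3397)
12^32 ≡ 3249^2 = 10556001 ≡ 1522 (mod 3397)
12^64 ≡ 1522^2 = 2316484 ≡ 3127 (mod 3397)
12^128 ≡ 3127^2 = 9778129 ≡ 1563 (mod 3397)
12^256 ≡ 1563^2 = 2442969 ≡ 526 (mod 3397)
12^512 ≡ 526^2 = 276676 ≡ 1519 (mod 3397)
12^1024 ≡ 1519^2 = 2307361 ≡ 798 (mod 3397)
12^2048 ≡ 798^2 = 636804 ≡ 1565 (mod 3397)
3396 = 2048 + 1024 + 256 + 64 + 4 in binary powers of 2.
So 12^3396 ≡ 1565 · 798 · 526 · 3127 · 354 ≡ 1116 (mod 3397).
Since 1116 ≠ 1, base 12 is a Fermat witness: 3397 is composite.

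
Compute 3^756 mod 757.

1

3^1 ≡ 3 (mod 757)
3^2 ≡ 3^2 = 9 ≡ 9 (mod 757)
3^4 ≡ 9^2 = 81 ≡ 81 (mod 757)
3^8 ≡ 81^2 = 6561 ≡ 505 (mod 757)
3^16 ≡ 505^2 = 255025 ≡ 673 (mod 757)
3^32 ≡ 673^2 = 452929 ≡ 243 (mod 757)
3^64 ≡ 243^2 = 59049 ≡ 3 (mod 757)
3^128 ≡ 3^2 = 9 ≡ 9 (mod 757)
3^256 ≡ 9^2 = 81 ≡ 81 (mod 757)
3^512 ≡ 81^2 = 6561 ≡ 505 (mod 757)
756 = 512 + 128 + 64 + 32 + 16 + 4 in binary powers of 2.
So 3^756 ≡ 505 · 9 · 3 · 243 · 673 · 81 ≡ 1 (mod 757).
Since the result is 1, base 3 gives no evidence that 757 is composite.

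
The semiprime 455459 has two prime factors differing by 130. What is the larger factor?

743

Since p = q + 130, we have 455459 = q(q + 130), so q² + 130q − 455459 = 0.
Discriminant: 130² + 4·455459 = 16900 + 1821836 = 1838736; √1838736 = 1356.
q = (−130 + 1356)/2 = 613, and p = q + 130 = 743.
Check: 613 · 743 = 455459.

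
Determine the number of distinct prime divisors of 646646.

6

646646 = 2 · 323323
323323 = 7 · 46189
46189 = 11 · 4199
4199 = 13 · 323
323 = 17 · 19
646646 = 2 · 7 · 11 · 13 · 17 · 19, which has 6 distinct prime factors.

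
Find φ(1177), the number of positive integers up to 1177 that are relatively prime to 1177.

1060

Factor: 1177 = 11 · 107.
φ(1177) = (11−1) · (107−1) = 10 · 106 = 1060.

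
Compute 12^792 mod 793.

12^1 ≡ 12 (mod 793)
12^2 ≡ 12^2 = 144 ≡ 144 (mod 793)
12^4 ≡ 144^2 = 20736 ≡ 118 (mod 793)
12^8 ≡ 118^2 = 13924 ≡ 443 (mod 793)
12^16 ≡ 443^2 = 196249 ≡ 378 (mod 793)
12^32 ≡ 378^2 = 142884 ≡ 144 (mod 793)
12^64 ≡ 144^2 = 20736 ≡ 118 (mod 793)
12^128 ≡ 118^2 = 13924 ≡ 443 (mod 793)
12^256 ≡ 443^2 = 196249 ≡ 378 (mod 793)
12^512 ≡ 378^2 = 142884 ≡ 144 (mod 793)
792 = 512 + 256 + 16 + 8 in binary powers of 2.
So 12^792 ≡ 144 · 378 · 378 · 443 ≡ 729 (mod 793).
Since 729 ≠ 1, base 12 is a Fermat witness: 793 is composite.

729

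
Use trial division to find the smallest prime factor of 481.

13

481 is odd.
Digit sum 13, not divisible by 3.
Ends in 1: not divisible by 5.
7: 481 = 7·68 + 5
11: 481 = 11·43 + 8
13: 481 = 13·37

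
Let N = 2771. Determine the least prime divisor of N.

2771 is odd.
Digit sum 17, not divisible by 3.
Ends in 1: not divisible by 5.
7: 2771 = 7·395 + 6
11: 2771 = 11·251 + 10
13: 2771 = 13·213 + 2
17: 2771 = 17·163

17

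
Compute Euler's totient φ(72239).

Factor: 72239 = 29 · 47 · 53.
φ(72239) = (29−1) · (47−1) · (53−1) = 28 · 46 · 52 = 66976.

66976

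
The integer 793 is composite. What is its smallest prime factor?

793 is odd.
Digit sum 19, not divisible by 3.
Ends in 3: not divisible by 5.
7: 793 = 7·113 + 2
11: 793 = 11·72 + 1
13: 793 = 13·61

13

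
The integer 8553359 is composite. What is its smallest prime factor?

8553359 is odd.
Digit sum 38, not divisible by 3.
Ends in 9: not divisible by 5.
7: 8553359 = 7·1221908 + 3
11: 8553359 = 11·777578 + 1
13: 8553359 = 13·657950 + 9
17: 8553359 = 17·503138 + 13
19: 8553359 = 19·450176 + 15
23: 8553359 = 23·371885 + 4
29: 8553359 = 29·294943 + 12
31: 8553359 = 31·275914 + 25
37: 8553359 = 37·231171 + 32
41: 8553359 = 41·208618 + 21
43: 8553359 = 43·198915 + 14
47: 8553359 = 47·181986 + 17
53: 8553359 = 53·161384 + 7
59: 8553359 = 59·144972 + 11
61: 8553359 = 61·140219

61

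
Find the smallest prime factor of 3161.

3161 is odd.
Digit sum 11, not divisible by 3.
Ends in 1: not divisible by 5.
7: 3161 = 7·451 + 4
11: 3161 = 11·287 + 4
13: 3161 = 13·243 + 2
17: 3161 = 17·185 + 16
19: 3161 = 19·166 + 7
23: 3161 = 23·137 + 10
29: 3161 = 29·109

29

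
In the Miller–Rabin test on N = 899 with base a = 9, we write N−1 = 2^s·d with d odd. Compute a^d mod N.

899 − 1 = 898 = 2^1 · 449, so d = 449.
9^1 ≡ 9 (mod 899)
9^2 ≡ 9^2 = 81 ≡ 81 (mod 899)
9^4 ≡ 81^2 = 6561 ≡ 268 (mod 899)
9^8 ≡ 268^2 = 71824 ≡ 803 (mod 899)
9^16 ≡ 803^2 = 644809 ≡ 226 (mod 899)
9^32 ≡ 226^2 = 51076 ≡ 732 (mod 899)
9^64 ≡ 732^2 = 535824 ≡ 20 (mod 899)
9^128 ≡ 20^2 = 400 ≡ 400 (mod 899)
9^256 ≡ 400^2 = 160000 ≡ 877 (mod 899)
449 = 256 + 128 + 64 + 1 in binary powers of 2.
So 9^449 ≡ 877 · 400 · 20 · 9 ≡ 38 (mod 899).
Squaring chain: 38; never reaches −1, so base 9 is a Miller–Rabin witness that 899 is composite.

38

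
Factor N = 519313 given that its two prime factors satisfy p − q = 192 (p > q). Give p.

823

Since p = q + 192, we have 519313 = q(q + 192), so q² + 192q − 519313 = 0.
Discriminant: 192² + 4·519313 = 36864 + 2077252 = 2114116; √2114116 = 1454.
q = (−192 + 1454)/2 = 631, and p = q + 192 = 823.
Check: 631 · 823 = 519313.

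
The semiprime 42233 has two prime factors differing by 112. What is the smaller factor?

Since p = q + 112, we have 42233 = q(q + 112), so q² + 112q − 42233 = 0.
Discriminant: 112² + 4·42233 = 12544 + 168932 = 181476; √181476 = 426.
q = (−112 + 426)/2 = 157, and p = q + 112 = 269.
Check: 157 · 269 = 42233.

157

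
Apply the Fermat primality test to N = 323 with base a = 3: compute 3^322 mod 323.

3^1 ≡ 3 (mod 323)
3^2 ≡ 3^2 = 9 ≡ 9 (mod 323)
3^4 ≡ 9^2 = 81 ≡ 81 (mod 323)
3^8 ≡ 81^2 = 6561 ≡ 101 (mod 323)
3^16 ≡ 101^2 = 10201 ≡ 188 (mod 323)
3^32 ≡ 188^2 = 35344 ≡ 137 (mod 323)
3^64 ≡ 137^2 = 18769 ≡ 35 (mod 323)
3^128 ≡ 35^2 = 1225 ≡ 256 (mod 323)
3^256 ≡ 256^2 = 65536 ≡ 290 (mod 323)
322 = 256 + 64 + 2 in binary powers of 2.
So 3^322 ≡ 290 · 35 · 9 ≡ 264 (mod 323).
Since 264 ≠ 1, base 3 is a Fermat witness: 323 is composite.

264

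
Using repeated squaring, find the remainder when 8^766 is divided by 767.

8^1 ≡ 8 (mod 767)
8^2 ≡ 8^2 = 64 ≡ 64 (mod 767)
8^4 ≡ 64^2 = 4096 ≡ 261 (mod 767)
8^8 ≡ 261^2 = 68121 ≡ 625 (mod 767)
8^16 ≡ 625^2 = 390625 ≡ 222 (mod 767)
8^32 ≡ 222^2 = 49284 ≡ 196 (mod 767)
8^64 ≡ 196^2 = 38416 ≡ 66 (mod 767)
8^128 ≡ 66^2 = 4356 ≡ 521 (mod 767)
8^256 ≡ 521^2 = 271441 ≡ 690 (mod 767)
8^512 ≡ 690^2 = 476100 ≡ 560 (mod 767)
766 = 512 + 128 + 64 + 32 + 16 + 8 + 4 + 2 in binary powers of 2.
So 8^766 ≡ 560 · 521 · 66 · 196 · 222 · 625 · 261 · 64 ≡ 285 (mod 767).
Since 285 ≠ 1, base 8 is a Fermat witness: 767 is composite.

285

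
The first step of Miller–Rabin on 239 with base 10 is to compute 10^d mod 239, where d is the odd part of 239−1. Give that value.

239 − 1 = 238 = 2^1 · 119, so d = 119.
10^1 ≡ 10 (mod 239)
10^2 ≡ 10^2 = 100 ≡ 100 (mod 239)
10^4 ≡ 100^2 = 10000 ≡ 201 (mod 239)
10^8 ≡ 201^2 = 40401 ≡ 10 (mod 239)
10^16 ≡ 10^2 = 100 ≡ 100 (mod 239)
10^32 ≡ 100^2 = 10000 ≡ 201 (mod 239)
10^64 ≡ 201^2 = 40401 ≡ 10 (mod 239)
119 = 64 + 32 + 16 + 4 + 2 + 1 in binary powers of 2.
So 10^119 ≡ 10 · 201 · 100 · 201 · 100 · 10 ≡ 1 (mod 239).
Since 10^d ≡ 1 (mod 239), base 10 does not prove 239 composite.

1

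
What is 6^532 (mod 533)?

6^1 ≡ 6 (mod 533)
6^2 ≡ 6^2 = 36 ≡ 36 (mod 533)
6^4 ≡ 36^2 = 1296 ≡ 230 (mod 533)
6^8 ≡ 230^2 = 52900 ≡ 133 (mod 533)
6^16 ≡ 133^2 = 17689 ≡ 100 (mod 533)
6^32 ≡ 100^2 = 10000 ≡ 406 (mod 533)
6^64 ≡ 406^2 = 164836 ≡ 139 (mod 533)
6^128 ≡ 139^2 = 19321 ≡ 133 (mod 533)
6^256 ≡ 133^2 = 17689 ≡ 100 (mod 533)
6^512 ≡ 100^2 = 10000 ≡ 406 (mod 533)
532 = 512 + 16 + 4 in binary powers of 2.
So 6^532 ≡ 406 · 100 · 230 ≡ 373 (mod 533).
Since 373 ≠ 1, base 6 is a Fermat witness: 533 is composite.

373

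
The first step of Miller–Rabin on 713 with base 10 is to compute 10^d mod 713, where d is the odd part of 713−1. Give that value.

713 − 1 = 712 = 2^3 · 89, so d = 89.
10^1 ≡ 10 (mod 713)
10^2 ≡ 10^2 = 100 ≡ 100 (mod 713)
10^4 ≡ 100^2 = 10000 ≡ 18 (mod 713)
10^8 ≡ 18^2 = 324 ≡ 324 (mod 713)
10^16 ≡ 324^2 = 104976 ≡ 165 (mod 713)
10^32 ≡ 165^2 = 27225 ≡ 131 (mod 713)
10^64 ≡ 131^2 = 17161 ≡ 49 (mod 713)
89 = 64 + 16 + 8 + 1 in binary powers of 2.
So 10^89 ≡ 49 · 165 · 324 · 10 ≡ 493 (mod 713).
Squaring chain: 493 → 629 → 639; never reaches −1, so base 10 is a Miller–Rabin witness that 713 is composite.

493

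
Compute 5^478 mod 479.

5^1 ≡ 5 (mod 479)
5^2 ≡ 5^2 = 25 ≡ 25 (mod 479)
5^4 ≡ 25^2 = 625 ≡ 146 (mod 479)
5^8 ≡ 146^2 = 21316 ≡ 240 (mod 479)
5^16 ≡ 240^2 = 57600 ≡ 120 (mod 479)
5^32 ≡ 120^2 = 14400 ≡ 30 (mod 479)
5^64 ≡ 30^2 = 900 ≡ 421 (mod 479)
5^128 ≡ 421^2 = 177241 ≡ 11 (mod 479)
5^256 ≡ 11^2 = 121 ≡ 121 (mod 479)
478 = 256 + 128 + 64 + 16 + 8 + 4 + 2 in binary powers of 2.
So 5^478 ≡ 121 · 11 · 421 · 120 · 240 · 146 · 25 ≡ 1 (mod 479).
Since the result is 1, base 5 gives no evidence that 479 is composite.

1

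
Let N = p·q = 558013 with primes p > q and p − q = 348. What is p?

941

Since p = q + 348, we have 558013 = q(q + 348), so q² + 348q − 558013 = 0.
Discriminant: 348² + 4·558013 = 121104 + 2232052 = 2353156; √2353156 = 1534.
q = (−348 + 1534)/2 = 593, and p = q + 348 = 941.
Check: 593 · 941 = 558013.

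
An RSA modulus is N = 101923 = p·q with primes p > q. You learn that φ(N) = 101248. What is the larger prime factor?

449

φ(n) = (p−1)(q−1) = n − (p+q) + 1, so p + q = 101923 − 101248 + 1 = 676.
p and q are the roots of t² − 676t + 101923 = 0.
Discriminant: 676² − 4·101923 = 456976 − 407692 = 49284; √49284 = 222.
q = (676 − 222)/2 = 227, p = (676 + 222)/2 = 449.
Check: 227 · 449 = 101923.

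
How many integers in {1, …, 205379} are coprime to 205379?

201898

Factor: 205379 = 59^3.
φ(205379) = 59^2·(59−1) = 201898.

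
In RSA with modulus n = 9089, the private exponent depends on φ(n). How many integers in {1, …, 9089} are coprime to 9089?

8880

Factor: 9089 = 61 · 149.
φ(9089) = (61−1) · (149−1) = 60 · 148 = 8880.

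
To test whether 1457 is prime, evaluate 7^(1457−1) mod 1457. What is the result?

7^1 ≡ 7 (mod 1457)
7^2 ≡ 7^2 = 49 ≡ 49 (mod 1457)
7^4 ≡ 49^2 = 2401 ≡ 944 (mod 1457)
7^8 ≡ 944^2 = 891136 ≡ 909 (mod 1457)
7^16 ≡ 909^2 = 826281 ≡ 162 (mod 1457)
7^32 ≡ 162^2 = 26244 ≡ 18 (mod 1457)
7^64 ≡ 18^2 = 324 ≡ 324 (mod 1457)
7^128 ≡ 324^2 = 104976 ≡ 72 (mod 1457)
7^256 ≡ 72^2 = 5184 ≡ 813 (mod 1457)
7^512 ≡ 813^2 = 660969 ≡ 948 (mod 1457)
7^1024 ≡ 948^2 = 898704 ≡ 1192 (mod 1457)
1456 = 1024 + 256 + 128 + 32 + 16 in binary powers of 2.
So 7^1456 ≡ 1192 · 813 · 72 · 18 · 162 ≡ 1278 (mod 1457).
Since 1278 ≠ 1, base 7 is a Fermat witness: 1457 is composite.

1278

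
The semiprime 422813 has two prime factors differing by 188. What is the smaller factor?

563

Since p = q + 188, we have 422813 = q(q + 188), so q² + 188q − 422813 = 0.
Discriminant: 188² + 4·422813 = 35344 + 1691252 = 1726596; √1726596 = 1314.
q = (−188 + 1314)/2 = 563, and p = q + 188 = 751.
Check: 563 · 751 = 422813.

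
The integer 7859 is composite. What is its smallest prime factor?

7859 is odd.
Digit sum 29, not divisible by 3.
Ends in 9: not divisible by 5.
7: 7859 = 7·1122 + 5
11: 7859 = 11·714 + 5
13: 7859 = 13·604 + 7
17: 7859 = 17·462 + 5
19: 7859 = 19·413 + 12
23: 7859 = 23·341 + 16
29: 7859 = 29·271

29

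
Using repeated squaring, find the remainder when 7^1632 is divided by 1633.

1458

7^1 ≡ 7 (mod 1633)
7^2 ≡ 7^2 = 49 ≡ 49 (mod 1633)
7^4 ≡ 49^2 = 2401 ≡ 768 (mod 1633)
7^8 ≡ 768^2 = 589824 ≡ 311 (mod 1633)
7^16 ≡ 311^2 = 96721 ≡ 374 (mod 1633)
7^32 ≡ 374^2 = 139876 ≡ 1071 (mod 1633)
7^64 ≡ 1071^2 = 1147041 ≡ 675 (mod 1633)
7^128 ≡ 675^2 = 455625 ≡ 18 (mod 1633)
7^256 ≡ 18^2 = 324 ≡ 324 (mod 1633)
7^512 ≡ 324^2 = 104976 ≡ 464 (mod 1633)
7^1024 ≡ 464^2 = 215296 ≡ 1373 (mod 1633)
1632 = 1024 + 512 + 64 + 32 in binary powers of 2.
So 7^1632 ≡ 1373 · 464 · 675 · 1071 ≡ 1458 (mod 1633).
Since 1458 ≠ 1, base 7 is a Fermat witness: 1633 is composite.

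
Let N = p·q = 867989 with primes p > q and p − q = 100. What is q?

Since p = q + 100, we have 867989 = q(q + 100), so q² + 100q − 867989 = 0.
Discriminant: 100² + 4·867989 = 10000 + 3471956 = 3481956; √3481956 = 1866.
q = (−100 + 1866)/2 = 883, and p = q + 100 = 983.
Check: 883 · 983 = 867989.

883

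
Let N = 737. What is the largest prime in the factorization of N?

737 = 11 · 67
67 is prime.
So 737 = 11 · 67; the largest prime factor is 67.

67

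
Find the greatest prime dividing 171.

19

171 = 3 · 57
57 = 3 · 19
19 is prime.
So 171 = 3^2 · 19; the largest prime factor is 19.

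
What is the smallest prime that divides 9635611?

9635611 is odd.
Digit sum 31, not divisible by 3.
Ends in 1: not divisible by 5.
7: 9635611 = 7·1376515 + 6
11: 9635611 = 11·875964 + 7
13: 9635611 = 13·741200 + 11
17: 9635611 = 17·566800 + 11
19: 9635611 = 19·507137 + 8
23: 9635611 = 23·418939 + 14
29: 9635611 = 29·332262 + 13
31: 9635611 = 31·310826 + 5
37: 9635611 = 37·260421 + 34
41: 9635611 = 41·235014 + 37
43: 9635611 = 43·224083 + 42
47: 9635611 = 47·205013

47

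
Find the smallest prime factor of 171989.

17

171989 is odd.
Digit sum 35, not divisible by 3.
Ends in 9: not divisible by 5.
7: 171989 = 7·24569 + 6
11: 171989 = 11·15635 + 4
13: 171989 = 13·13229 + 12
17: 171989 = 17·10117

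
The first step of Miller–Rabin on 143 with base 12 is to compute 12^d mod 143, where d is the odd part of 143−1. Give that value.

143 − 1 = 142 = 2^1 · 71, so d = 71.
12^1 ≡ 12 (mod 143)
12^2 ≡ 12^2 = 144 ≡ 1 (mod 143)
12^4 ≡ 1^2 = 1 ≡ 1 (mod 143)
12^8 ≡ 1^2 = 1 ≡ 1 (mod 143)
12^16 ≡ 1^2 = 1 ≡ 1 (mod 143)
12^32 ≡ 1^2 = 1 ≡ 1 (mod 143)
12^64 ≡ 1^2 = 1 ≡ 1 (mod 143)
71 = 64 + 4 + 2 + 1 in binary powers of 2.
So 12^71 ≡ 1 · 1 · 1 · 12 ≡ 12 (mod 143).
Squaring chain: 12; never reaches −1, so base 12 is a Miller–Rabin witness that 143 is composite.

12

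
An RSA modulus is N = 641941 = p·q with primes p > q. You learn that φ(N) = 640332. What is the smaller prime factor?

727

φ(n) = (p−1)(q−1) = n − (p+q) + 1, so p + q = 641941 − 640332 + 1 = 1610.
p and q are the roots of t² − 1610t + 641941 = 0.
Discriminant: 1610² − 4·641941 = 2592100 − 2567764 = 24336; √24336 = 156.
q = (1610 − 156)/2 = 727, p = (1610 + 156)/2 = 883.
Check: 727 · 883 = 641941.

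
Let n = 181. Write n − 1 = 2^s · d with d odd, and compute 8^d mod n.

181 − 1 = 180 = 2^2 · 45, so d = 45.
8^1 ≡ 8 (mod 181)
8^2 ≡ 8^2 = 64 ≡ 64 (mod 181)
8^4 ≡ 64^2 = 4096 ≡ 114 (mod 181)
8^8 ≡ 114^2 = 12996 ≡ 145 (mod 181)
8^16 ≡ 145^2 = 21025 ≡ 29 (mod 181)
8^32 ≡ 29^2 = 841 ≡ 117 (mod 181)
45 = 32 + 8 + 4 + 1 in binary powers of 2.
So 8^45 ≡ 117 · 145 · 114 · 8 ≡ 19 (mod 181).
Squaring chain: 19 → 180; reaches −1, so base 8 does not prove 181 composite.

19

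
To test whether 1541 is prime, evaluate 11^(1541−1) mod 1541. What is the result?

11^1 ≡ 11 (mod 1541)
11^2 ≡ 11^2 = 121 ≡ 121 (mod 1541)
11^4 ≡ 121^2 = 14641 ≡ 772 (mod 1541)
11^8 ≡ 772^2 = 595984 ≡ 1158 (mod 1541)
11^16 ≡ 1158^2 = 1340964 ≡ 294 (mod 1541)
11^32 ≡ 294^2 = 86436 ≡ 140 (mod 1541)
11^64 ≡ 140^2 = 19600 ≡ 1108 (mod 1541)
11^128 ≡ 1108^2 = 1227664 ≡ 1028 (mod 1541)
11^256 ≡ 1028^2 = 1056784 ≡ 1199 (mod 1541)
11^512 ≡ 1199^2 = 1437601 ≡ 1389 (mod 1541)
11^1024 ≡ 1389^2 = 1929321 ≡ 1530 (mod 1541)
1540 = 1024 + 512 + 4 in binary powers of 2.
So 11^1540 ≡ 1530 · 1389 · 772 ≡ 967 (mod 1541).
Since 967 ≠ 1, base 11 is a Fermat witness: 1541 is composite.

967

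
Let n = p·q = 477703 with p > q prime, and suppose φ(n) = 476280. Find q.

541

φ(n) = (p−1)(q−1) = n − (p+q) + 1, so p + q = 477703 − 476280 + 1 = 1424.
p and q are the roots of t² − 1424t + 477703 = 0.
Discriminant: 1424² − 4·477703 = 2027776 − 1910812 = 116964; √116964 = 342.
q = (1424 − 342)/2 = 541, p = (1424 + 342)/2 = 883.
Check: 541 · 883 = 477703.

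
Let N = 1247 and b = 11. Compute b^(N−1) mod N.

173

11^1 ≡ 11 (mod 1247)
11^2 ≡ 11^2 = 121 ≡ 121 (mod 1247)
11^4 ≡ 121^2 = 14641 ≡ 924 (mod 1247)
11^8 ≡ 924^2 = 853776 ≡ 828 (mod 1247)
11^16 ≡ 828^2 = 685584 ≡ 981 (mod 1247)
11^32 ≡ 981^2 = 962361 ≡ 924 (mod 1247)
11^64 ≡ 924^2 = 853776 ≡ 828 (mod 1247)
11^128 ≡ 828^2 = 685584 ≡ 981 (mod 1247)
11^256 ≡ 981^2 = 962361 ≡ 924 (mod 1247)
11^512 ≡ 924^2 = 853776 ≡ 828 (mod 1247)
11^1024 ≡ 828^2 = 685584 ≡ 981 (mod 1247)
1246 = 1024 + 128 + 64 + 16 + 8 + 4 + 2 in binary powers of 2.
So 11^1246 ≡ 981 · 981 · 828 · 981 · 828 · 924 · 121 ≡ 173 (mod 1247).
Since 173 ≠ 1, base 11 is a Fermat witness: 1247 is composite.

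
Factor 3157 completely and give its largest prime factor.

3157 = 7 · 451
451 = 11 · 41
41 is prime.
So 3157 = 7 · 11 · 41; the largest prime factor is 41.

41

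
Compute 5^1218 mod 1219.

5^1 ≡ 5 (mod 1219)
5^2 ≡ 5^2 = 25 ≡ 25 (mod 1219)
5^4 ≡ 25^2 = 625 ≡ 625 (mod 1219)
5^8 ≡ 625^2 = 390625 ≡ 545 (mod 1219)
5^16 ≡ 545^2 = 297025 ≡ 808 (mod 1219)
5^32 ≡ 808^2 = 652864 ≡ 699 (mod 1219)
5^64 ≡ 699^2 = 488601 ≡ 1001 (mod 1219)
5^128 ≡ 1001^2 = 1002001 ≡ 1202 (mod 1219)
5^256 ≡ 1202^2 = 1444804 ≡ 289 (mod 1219)
5^512 ≡ 289^2 = 83521 ≡ 629 (mod 1219)
5^1024 ≡ 629^2 = 395641 ≡ 685 (mod 1219)
1218 = 1024 + 128 + 64 + 2 in binary powers of 2.
So 5^1218 ≡ 685 · 1202 · 1001 · 25 ≡ 453 (mod 1219).
Since 453 ≠ 1, base 5 is a Fermat witness: 1219 is composite.

453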